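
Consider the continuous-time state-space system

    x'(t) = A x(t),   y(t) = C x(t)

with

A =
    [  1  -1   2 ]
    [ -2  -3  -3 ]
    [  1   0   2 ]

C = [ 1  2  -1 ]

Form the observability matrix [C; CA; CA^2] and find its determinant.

175

CA = [[-4, -7, -6]]
CA^2 = [[4, 25, 1]]
Observability matrix O = [C; CA; CA^2] = [[1, 2, -1], [-4, -7, -6], [4, 25, 1]]
Expanding along the first row, det(O) = 1·((-7)·1 - (-6)·25) - 2·((-4)·1 - (-6)·4) + (-1)·((-4)·25 - (-7)·4) = 1·143 - 2·20 + (-1)·(-72) = 175
Since det(O) ≠ 0, rank(O) = 3 and the system is completely observable.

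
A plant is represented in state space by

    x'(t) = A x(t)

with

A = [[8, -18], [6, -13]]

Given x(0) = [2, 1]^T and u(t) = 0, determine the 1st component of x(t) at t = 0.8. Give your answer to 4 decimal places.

0.8987

det(sI - A) = s^2 - (tr A)s + det A, with tr A = 8 + (-13) = -5 and det A = 8·(-13) - (-18)·6 = -104 - (-108) = 4.
So p(s) = det(sI - A) = s^2 + 5s + 4.
Factor s^2 + 5s + 4: two numbers with sum -5 and product 4 are -1 and -4, so s^2 + 5s + 4 = (s + 1)(s + 4).
Hence p(s) = (s + 1) (s + 4), with roots -4, -1.
The eigenvalues -4, -1 are distinct and real, so A is diagonalisable and x(t) = e^{At} x(0) = V diag(e^{λ_i t}) V^{-1} x(0), where the columns of V are the eigenvectors.
λ = -4: A - (-4)I = [[12, -18], [6, -9]]. Row 1 gives 12·v1 + (-18)·v2 = 0, so take v_1 = [3, 2]^T.
λ = -1: A - (-1)I = [[9, -18], [6, -12]]. Row 1 gives 9·v1 + (-18)·v2 = 0, so take v_2 = [2, 1]^T.
V = [v_1 v_2] = [[3, 2], [2, 1]] has det V = -1, so V^{-1} = adj(V)/det V = [[-1, 2], [2, -3]].
Modal coordinates z(0) = V^{-1} x(0): (-1)·2 + 2·1 = 0; 2·2 + (-3)·1 = 1; so z(0) = [0, 1]^T.
x_1(t) = Σ_i (v_i)_1 · z_i(0) · e^{λ_i t} (row 1 of V times the modal terms).
x_1(0.8) = 3·0·e^{-4·0.8} + 2·1·e^{-1·0.8} = 0·0.040762 + 2·0.449329 = 0.8987.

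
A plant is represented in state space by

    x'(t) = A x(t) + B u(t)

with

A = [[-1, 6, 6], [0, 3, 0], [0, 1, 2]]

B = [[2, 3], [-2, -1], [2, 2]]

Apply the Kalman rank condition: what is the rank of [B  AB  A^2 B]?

2

AB = [[-2, 3], [-6, -3], [2, 3]]
A^2B = [[-22, -3], [-18, -9], [-2, 3]]
Controllability matrix C = [B  AB  A^2B] = [[2, 3, -2, 3, -22, -3], [-2, -1, -6, -3, -18, -9], [2, 2, 2, 3, -2, 3]]
The rows r1, r2, r3 of C are linearly dependent: -r1 + r2 + 2·r3 = 0 (check each entry), so rank(C) ≤ 2.
The 2×2 minor from rows 1, 2, columns 1, 2 is 2·(-1) - 3·(-2) = -2 - (-6) = 4 ≠ 0, so rank(C) = 2.
rank(C) = 2 < n = 3, so the pair (A, B) is not completely controllable.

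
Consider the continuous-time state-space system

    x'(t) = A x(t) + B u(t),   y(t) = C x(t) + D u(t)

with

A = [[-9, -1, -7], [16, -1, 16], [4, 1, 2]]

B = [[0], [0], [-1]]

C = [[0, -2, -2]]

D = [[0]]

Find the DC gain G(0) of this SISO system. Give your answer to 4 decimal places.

11.4000

G(0) = C(-A)^{-1}B + D = -C A^{-1} B + D.
det A = -10, so A^{-1} = (1/-10)·adj(A) = [[9/5, 1/2, 23/10], [-16/5, -1, -16/5], [-2, -1/2, -5/2]]
A^{-1} B = [-23/10, 16/5, 5/2]^T
C A^{-1} B = -57/5
G(0) = D - C A^{-1} B = 0 - (-57/5) = 57/5 ≈ 11.4000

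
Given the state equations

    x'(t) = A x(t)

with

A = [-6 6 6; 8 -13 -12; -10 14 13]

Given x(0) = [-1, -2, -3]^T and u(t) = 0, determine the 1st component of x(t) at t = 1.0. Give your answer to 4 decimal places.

det(sI - A) = s^3 - (tr A)s^2 + (M11 + M22 + M33)s - det A, where Mii is the 2×2 principal minor of A obtained by deleting row i and column i.
tr A = (-6) + (-13) + 13 = -6; M11 = (-13)·13 - (-12)·14 = -169 - (-168) = -1; M22 = (-6)·13 - 6·(-10) = -78 - (-60) = -18; M33 = (-6)·(-13) - 6·8 = 78 - 48 = 30; sum of minors = 11.
det A = (-6)·((-13)·13 - (-12)·14) - 6·(8·13 - (-12)·(-10)) + 6·(8·14 - (-13)·(-10)) = (-6)·(-1) - 6·(-16) + 6·(-18) = -6.
So p(s) = det(sI - A) = s^3 + 6s^2 + 11s + 6.
Rational-root test: any integer root divides 6. Testing small divisors, s = -1 works: p(-1) = -1 + 6 + (-11) + 6 = 0, so (s + 1) is a factor.
Dividing, p(s) = (s + 1)(s^2 + 5s + 6).
Factor s^2 + 5s + 6: two numbers with sum -5 and product 6 are -2 and -3, so s^2 + 5s + 6 = (s + 2)(s + 3).
Hence p(s) = (s + 1) (s + 2) (s + 3), with roots -3, -2, -1.
The eigenvalues -3, -2, -1 are distinct and real, so A is diagonalisable and x(t) = e^{At} x(0) = V diag(e^{λ_i t}) V^{-1} x(0), where the columns of V are the eigenvectors.
λ = -3: A - (-3)I = [[-3, 6, 6], [8, -10, -12], [-10, 14, 16]]. v must be orthogonal to every row; (row 1) × (row 2) = [-12, 12, -18], so take v_1 = [-2, 2, -3]^T.
λ = -2: A - (-2)I = [[-4, 6, 6], [8, -11, -12], [-10, 14, 15]]. v must be orthogonal to every row; (row 1) × (row 2) = [-6, 0, -4], so take v_2 = [-3, 0, -2]^T.
λ = -1: A - (-1)I = [[-5, 6, 6], [8, -12, -12], [-10, 14, 14]]. v must be orthogonal to every row; (row 1) × (row 2) = [0, -12, 12], so take v_3 = [0, -1, 1]^T.
V = [v_1 v_2 v_3] = [[-2, -3, 0], [2, 0, -1], [-3, -2, 1]] has det V = 1, so V^{-1} = adj(V)/det V = [[-2, 3, 3], [1, -2, -2], [-4, 5, 6]].
Modal coordinates z(0) = V^{-1} x(0): (-2)·(-1) + 3·(-2) + 3·(-3) = -13; 1·(-1) + (-2)·(-2) + (-2)·(-3) = 9; (-4)·(-1) + 5·(-2) + 6·(-3) = -24; so z(0) = [-13, 9, -24]^T.
x_1(t) = Σ_i (v_i)_1 · z_i(0) · e^{λ_i t} (row 1 of V times the modal terms).
x_1(1.0) = (-2)·(-13)·e^{-3·1.0} + (-3)·9·e^{-2·1.0} + 0·(-24)·e^{-1·1.0} = 26·0.049787 + (-27)·0.135335 + 0·0.367879 = -2.3596.

-2.3596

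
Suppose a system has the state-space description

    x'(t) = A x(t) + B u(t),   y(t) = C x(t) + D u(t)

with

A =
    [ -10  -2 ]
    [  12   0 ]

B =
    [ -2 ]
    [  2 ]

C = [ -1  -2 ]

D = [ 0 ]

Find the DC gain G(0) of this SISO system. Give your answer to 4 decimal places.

G(0) = C(-A)^{-1}B + D = -C A^{-1} B + D.
det A = 24, so A^{-1} = (1/24)·adj(A) = [[0, 1/12], [-1/2, -5/12]]
A^{-1} B = [1/6, 1/6]^T
C A^{-1} B = -1/2
G(0) = D - C A^{-1} B = 0 - (-1/2) = 1/2 ≈ 0.5000

0.5000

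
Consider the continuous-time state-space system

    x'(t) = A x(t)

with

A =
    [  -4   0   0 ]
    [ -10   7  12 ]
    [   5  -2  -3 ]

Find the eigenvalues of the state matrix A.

-4, 1, 3

det(sI - A) = s^3 - (tr A)s^2 + (M11 + M22 + M33)s - det A, where Mii is the 2×2 principal minor of A obtained by deleting row i and column i.
tr A = (-4) + 7 + (-3) = 0; M11 = 7·(-3) - 12·(-2) = -21 - (-24) = 3; M22 = (-4)·(-3) - 0·5 = 12 - 0 = 12; M33 = (-4)·7 - 0·(-10) = -28 - 0 = -28; sum of minors = -13.
det A = (-4)·(7·(-3) - 12·(-2)) - 0·((-10)·(-3) - 12·5) + 0·((-10)·(-2) - 7·5) = (-4)·3 - 0·(-30) + 0·(-15) = -12.
So p(s) = det(sI - A) = s^3 - 13s + 12.
Rational-root test: any integer root divides 12. Testing small divisors, s = 1 works: p(1) = 1 + 0 + (-13) + 12 = 0, so (s - 1) is a factor.
Dividing, p(s) = (s - 1)(s^2 + s - 12).
Factor s^2 + s - 12: two numbers with sum -1 and product -12 are 3 and -4, so s^2 + s - 12 = (s - 3)(s + 4).
Hence p(s) = (s - 3) (s - 1) (s + 4), with roots -4, 1, 3.
At least one eigenvalue has non-negative real part, so the system is not asymptotically stable.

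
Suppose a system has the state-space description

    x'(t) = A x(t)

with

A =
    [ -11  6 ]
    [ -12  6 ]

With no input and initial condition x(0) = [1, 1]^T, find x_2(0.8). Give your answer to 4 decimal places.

det(sI - A) = s^2 - (tr A)s + det A, with tr A = (-11) + 6 = -5 and det A = (-11)·6 - 6·(-12) = -66 - (-72) = 6.
So p(s) = det(sI - A) = s^2 + 5s + 6.
Factor s^2 + 5s + 6: two numbers with sum -5 and product 6 are -2 and -3, so s^2 + 5s + 6 = (s + 2)(s + 3).
Hence p(s) = (s + 2) (s + 3), with roots -3, -2.
The eigenvalues -3, -2 are distinct and real, so A is diagonalisable and x(t) = e^{At} x(0) = V diag(e^{λ_i t}) V^{-1} x(0), where the columns of V are the eigenvectors.
λ = -3: A - (-3)I = [[-8, 6], [-12, 9]]. Row 1 gives (-8)·v1 + 6·v2 = 0, so take v_1 = [3, 4]^T.
λ = -2: A - (-2)I = [[-9, 6], [-12, 8]]. Row 1 gives (-9)·v1 + 6·v2 = 0, so take v_2 = [2, 3]^T.
V = [v_1 v_2] = [[3, 2], [4, 3]] has det V = 1, so V^{-1} = adj(V)/det V = [[3, -2], [-4, 3]].
Modal coordinates z(0) = V^{-1} x(0): 3·1 + (-2)·1 = 1; (-4)·1 + 3·1 = -1; so z(0) = [1, -1]^T.
x_2(t) = Σ_i (v_i)_2 · z_i(0) · e^{λ_i t} (row 2 of V times the modal terms).
x_2(0.8) = 4·1·e^{-3·0.8} + 3·(-1)·e^{-2·0.8} = 4·0.090718 + (-3)·0.201897 = -0.2428.

-0.2428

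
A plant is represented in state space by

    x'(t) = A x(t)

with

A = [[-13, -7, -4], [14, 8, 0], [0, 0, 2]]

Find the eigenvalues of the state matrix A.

det(sI - A) = s^3 - (tr A)s^2 + (M11 + M22 + M33)s - det A, where Mii is the 2×2 principal minor of A obtained by deleting row i and column i.
tr A = (-13) + 8 + 2 = -3; M11 = 8·2 - 0·0 = 16 - 0 = 16; M22 = (-13)·2 - (-4)·0 = -26 - 0 = -26; M33 = (-13)·8 - (-7)·14 = -104 - (-98) = -6; sum of minors = -16.
det A = (-13)·(8·2 - 0·0) - (-7)·(14·2 - 0·0) + (-4)·(14·0 - 8·0) = (-13)·16 - (-7)·28 + (-4)·0 = -12.
So p(s) = det(sI - A) = s^3 + 3s^2 - 16s + 12.
Rational-root test: any integer root divides 12. Testing small divisors, s = 1 works: p(1) = 1 + 3 + (-16) + 12 = 0, so (s - 1) is a factor.
Dividing, p(s) = (s - 1)(s^2 + 4s - 12).
Factor s^2 + 4s - 12: two numbers with sum -4 and product -12 are 2 and -6, so s^2 + 4s - 12 = (s - 2)(s + 6).
Hence p(s) = (s - 2) (s - 1) (s + 6), with roots -6, 1, 2.
At least one eigenvalue has non-negative real part, so the system is not asymptotically stable.

-6, 1, 2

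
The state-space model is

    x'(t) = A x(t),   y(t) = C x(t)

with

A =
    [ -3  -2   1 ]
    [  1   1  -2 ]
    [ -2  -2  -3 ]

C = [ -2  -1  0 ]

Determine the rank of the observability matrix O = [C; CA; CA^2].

3

CA = [[5, 3, 0]]
CA^2 = [[-12, -7, -1]]
Observability matrix O = [C; CA; CA^2] = [[-2, -1, 0], [5, 3, 0], [-12, -7, -1]]
det(O) = (-2)·(3·(-1) - 0·(-7)) - (-1)·(5·(-1) - 0·(-12)) + 0·(5·(-7) - 3·(-12)) = (-2)·(-3) - (-1)·(-5) + 0·1 = 1 ≠ 0, so rank(O) = 3.
rank(O) = 3 = n, so the pair (A, C) is completely observable.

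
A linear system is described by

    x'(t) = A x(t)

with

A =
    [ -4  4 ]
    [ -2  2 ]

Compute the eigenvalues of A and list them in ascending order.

det(sI - A) = s^2 - (tr A)s + det A, with tr A = (-4) + 2 = -2 and det A = (-4)·2 - 4·(-2) = -8 - (-8) = 0.
So p(s) = det(sI - A) = s^2 + 2s.
Factor s^2 + 2s: two numbers with sum -2 and product 0 are 0 and -2, so s^2 + 2s = s(s + 2).
Hence p(s) = s (s + 2), with roots -2, 0.
At least one eigenvalue has non-negative real part, so the system is not asymptotically stable.

-2, 0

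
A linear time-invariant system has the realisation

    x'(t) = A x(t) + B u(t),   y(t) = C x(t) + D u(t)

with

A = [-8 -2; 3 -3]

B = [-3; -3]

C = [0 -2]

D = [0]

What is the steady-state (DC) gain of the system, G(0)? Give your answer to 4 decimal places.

2.2000

G(0) = C(-A)^{-1}B + D = -C A^{-1} B + D.
det A = 30, so A^{-1} = (1/30)·adj(A) = [[-1/10, 1/15], [-1/10, -4/15]]
A^{-1} B = [1/10, 11/10]^T
C A^{-1} B = -11/5
G(0) = D - C A^{-1} B = 0 - (-11/5) = 11/5 ≈ 2.2000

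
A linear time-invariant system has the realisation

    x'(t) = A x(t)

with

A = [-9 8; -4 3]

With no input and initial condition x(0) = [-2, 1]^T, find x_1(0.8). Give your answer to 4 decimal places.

det(sI - A) = s^2 - (tr A)s + det A, with tr A = (-9) + 3 = -6 and det A = (-9)·3 - 8·(-4) = -27 - (-32) = 5.
So p(s) = det(sI - A) = s^2 + 6s + 5.
Factor s^2 + 6s + 5: two numbers with sum -6 and product 5 are -1 and -5, so s^2 + 6s + 5 = (s + 1)(s + 5).
Hence p(s) = (s + 1) (s + 5), with roots -5, -1.
The eigenvalues -5, -1 are distinct and real, so A is diagonalisable and x(t) = e^{At} x(0) = V diag(e^{λ_i t}) V^{-1} x(0), where the columns of V are the eigenvectors.
λ = -5: A - (-5)I = [[-4, 8], [-4, 8]]. Row 1 gives (-4)·v1 + 8·v2 = 0, so take v_1 = [-2, -1]^T.
λ = -1: A - (-1)I = [[-8, 8], [-4, 4]]. Row 1 gives (-8)·v1 + 8·v2 = 0, so take v_2 = [1, 1]^T.
V = [v_1 v_2] = [[-2, 1], [-1, 1]] has det V = -1, so V^{-1} = adj(V)/det V = [[-1, 1], [-1, 2]].
Modal coordinates z(0) = V^{-1} x(0): (-1)·(-2) + 1·1 = 3; (-1)·(-2) + 2·1 = 4; so z(0) = [3, 4]^T.
x_1(t) = Σ_i (v_i)_1 · z_i(0) · e^{λ_i t} (row 1 of V times the modal terms).
x_1(0.8) = (-2)·3·e^{-5·0.8} + 1·4·e^{-1·0.8} = (-6)·0.018316 + 4·0.449329 = 1.6874.

1.6874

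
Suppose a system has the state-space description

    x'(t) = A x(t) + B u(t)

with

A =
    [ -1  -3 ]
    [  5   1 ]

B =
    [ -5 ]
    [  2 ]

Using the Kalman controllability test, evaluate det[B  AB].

117

AB = [[-1], [-23]]
Controllability matrix C = [B  AB] = [[-5, -1], [2, -23]]
det(C) = (-5)·(-23) - (-1)·2 = 115 - (-2) = 117
Since det(C) ≠ 0, rank(C) = 2 and the system is completely controllable.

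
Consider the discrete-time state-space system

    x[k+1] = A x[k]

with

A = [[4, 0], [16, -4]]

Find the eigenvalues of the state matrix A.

-4, 4

det(zI - A) = z^2 - (tr A)z + det A, with tr A = 4 + (-4) = 0 and det A = 4·(-4) - 0·16 = -16 - 0 = -16.
So p(z) = det(zI - A) = z^2 - 16.
Factor z^2 - 16: two numbers with sum 0 and product -16 are 4 and -4, so z^2 - 16 = (z - 4)(z + 4).
Hence p(z) = (z - 4) (z + 4), with roots -4, 4.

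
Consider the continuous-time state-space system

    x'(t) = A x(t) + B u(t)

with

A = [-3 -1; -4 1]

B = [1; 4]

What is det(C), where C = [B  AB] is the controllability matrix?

AB = [[-7], [0]]
Controllability matrix C = [B  AB] = [[1, -7], [4, 0]]
det(C) = 1·0 - (-7)·4 = 0 - (-28) = 28
Since det(C) ≠ 0, rank(C) = 2 and the system is completely controllable.

28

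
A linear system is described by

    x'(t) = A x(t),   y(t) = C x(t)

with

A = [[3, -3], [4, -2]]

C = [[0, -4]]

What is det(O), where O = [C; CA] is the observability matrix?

CA = [[-16, 8]]
Observability matrix O = [C; CA] = [[0, -4], [-16, 8]]
det(O) = 0·8 - (-4)·(-16) = 0 - 64 = -64
Since det(O) ≠ 0, rank(O) = 2 and the system is completely observable.

-64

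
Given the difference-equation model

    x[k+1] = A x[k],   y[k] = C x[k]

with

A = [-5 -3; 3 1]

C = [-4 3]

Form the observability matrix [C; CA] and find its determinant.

CA = [[29, 15]]
Observability matrix O = [C; CA] = [[-4, 3], [29, 15]]
det(O) = (-4)·15 - 3·29 = -60 - 87 = -147
Since det(O) ≠ 0, rank(O) = 2 and the system is completely observable.

-147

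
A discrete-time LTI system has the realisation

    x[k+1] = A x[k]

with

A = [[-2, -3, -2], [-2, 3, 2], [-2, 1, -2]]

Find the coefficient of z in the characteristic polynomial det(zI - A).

-20

Expand det(zI - A) for the 3×3 matrix.
p(z) = z^3 + z^2 - 20z - 32.
(Check: constant term = det(-A) = (-1)^3 det A = -32; coefficient of z^2 = -tr A = 1.)
The coefficient of z is -20.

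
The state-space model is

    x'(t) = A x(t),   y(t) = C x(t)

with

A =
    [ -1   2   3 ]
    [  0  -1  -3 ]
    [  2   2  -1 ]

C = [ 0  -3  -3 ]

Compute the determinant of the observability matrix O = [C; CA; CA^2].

CA = [[-6, -3, 12]]
CA^2 = [[30, 15, -21]]
Observability matrix O = [C; CA; CA^2] = [[0, -3, -3], [-6, -3, 12], [30, 15, -21]]
Expanding along the first row, det(O) = 0·((-3)·(-21) - 12·15) - (-3)·((-6)·(-21) - 12·30) + (-3)·((-6)·15 - (-3)·30) = 0·(-117) - (-3)·(-234) + (-3)·0 = -702
Since det(O) ≠ 0, rank(O) = 3 and the system is completely observable.

-702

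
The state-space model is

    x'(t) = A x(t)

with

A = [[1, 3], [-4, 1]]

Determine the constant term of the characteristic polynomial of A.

For a 2×2 matrix, det(sI - A) = s^2 - (tr A)s + det A.
tr A = 2, det A = 13.
So p(s) = s^2 - 2s + 13.
The constant term is 13.

13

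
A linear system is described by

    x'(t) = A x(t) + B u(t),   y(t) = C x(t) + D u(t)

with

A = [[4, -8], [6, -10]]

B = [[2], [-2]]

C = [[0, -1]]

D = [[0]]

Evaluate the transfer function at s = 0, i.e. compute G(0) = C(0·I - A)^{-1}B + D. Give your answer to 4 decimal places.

G(0) = C(-A)^{-1}B + D = -C A^{-1} B + D.
det A = 8, so A^{-1} = (1/8)·adj(A) = [[-5/4, 1], [-3/4, 1/2]]
A^{-1} B = [-9/2, -5/2]^T
C A^{-1} B = 5/2
G(0) = D - C A^{-1} B = 0 - (5/2) = -5/2 ≈ -2.5000

-2.5000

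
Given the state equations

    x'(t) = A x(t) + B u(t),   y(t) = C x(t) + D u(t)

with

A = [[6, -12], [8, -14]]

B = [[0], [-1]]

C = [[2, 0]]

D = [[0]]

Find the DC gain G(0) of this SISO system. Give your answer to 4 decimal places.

2.0000

G(0) = C(-A)^{-1}B + D = -C A^{-1} B + D.
det A = 12, so A^{-1} = (1/12)·adj(A) = [[-7/6, 1], [-2/3, 1/2]]
A^{-1} B = [-1, -1/2]^T
C A^{-1} B = -2
G(0) = D - C A^{-1} B = 0 - (-2) = 2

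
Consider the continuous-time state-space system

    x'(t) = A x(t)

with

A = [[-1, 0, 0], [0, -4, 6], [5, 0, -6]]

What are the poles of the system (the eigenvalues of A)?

-6, -4, -1

det(sI - A) = s^3 - (tr A)s^2 + (M11 + M22 + M33)s - det A, where Mii is the 2×2 principal minor of A obtained by deleting row i and column i.
tr A = (-1) + (-4) + (-6) = -11; M11 = (-4)·(-6) - 6·0 = 24 - 0 = 24; M22 = (-1)·(-6) - 0·5 = 6 - 0 = 6; M33 = (-1)·(-4) - 0·0 = 4 - 0 = 4; sum of minors = 34.
det A = (-1)·((-4)·(-6) - 6·0) - 0·(0·(-6) - 6·5) + 0·(0·0 - (-4)·5) = (-1)·24 - 0·(-30) + 0·20 = -24.
So p(s) = det(sI - A) = s^3 + 11s^2 + 34s + 24.
Rational-root test: any integer root divides 24. Testing small divisors, s = -1 works: p(-1) = -1 + 11 + (-34) + 24 = 0, so (s + 1) is a factor.
Dividing, p(s) = (s + 1)(s^2 + 10s + 24).
Factor s^2 + 10s + 24: two numbers with sum -10 and product 24 are -4 and -6, so s^2 + 10s + 24 = (s + 4)(s + 6).
Hence p(s) = (s + 1) (s + 4) (s + 6), with roots -6, -4, -1.
All eigenvalues have negative real part, so the system is asymptotically stable.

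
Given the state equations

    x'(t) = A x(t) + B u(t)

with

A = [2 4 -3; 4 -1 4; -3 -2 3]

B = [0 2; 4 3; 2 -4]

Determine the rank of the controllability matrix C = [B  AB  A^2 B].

3

AB = [[10, 28], [4, -11], [-2, -24]]
A^2B = [[42, 84], [28, 27], [-44, -134]]
Controllability matrix C = [B  AB  A^2B] = [[0, 2, 10, 28, 42, 84], [4, 3, 4, -11, 28, 27], [2, -4, -2, -24, -44, -134]]
Take the 3×3 submatrix of C formed by columns 1, 2, 3: [[0, 2, 10], [4, 3, 4], [2, -4, -2]]. Its determinant is 0·(3·(-2) - 4·(-4)) - 2·(4·(-2) - 4·2) + 10·(4·(-4) - 3·2) = 0·10 - 2·(-16) + 10·(-22) = -188 ≠ 0.
So rank(C) ≥ 3; since C has 3 rows, rank(C) = 3.
rank(C) = 3 = n, so the pair (A, B) is completely controllable.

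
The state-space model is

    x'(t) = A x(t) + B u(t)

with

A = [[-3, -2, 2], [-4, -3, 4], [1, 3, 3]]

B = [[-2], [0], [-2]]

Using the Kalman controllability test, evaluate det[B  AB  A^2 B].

800

AB = [[2], [0], [-8]]
A^2B = [[-22], [-40], [-22]]
Controllability matrix C = [B  AB  A^2B] = [[-2, 2, -22], [0, 0, -40], [-2, -8, -22]]
Expanding along the first row, det(C) = (-2)·(0·(-22) - (-40)·(-8)) - 2·(0·(-22) - (-40)·(-2)) + (-22)·(0·(-8) - 0·(-2)) = (-2)·(-320) - 2·(-80) + (-22)·0 = 800
Since det(C) ≠ 0, rank(C) = 3 and the system is completely controllable.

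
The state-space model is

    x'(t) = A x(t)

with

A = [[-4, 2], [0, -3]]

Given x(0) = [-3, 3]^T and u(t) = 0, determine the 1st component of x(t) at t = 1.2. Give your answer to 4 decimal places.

0.0899

det(sI - A) = s^2 - (tr A)s + det A, with tr A = (-4) + (-3) = -7 and det A = (-4)·(-3) - 2·0 = 12 - 0 = 12.
So p(s) = det(sI - A) = s^2 + 7s + 12.
Factor s^2 + 7s + 12: two numbers with sum -7 and product 12 are -3 and -4, so s^2 + 7s + 12 = (s + 3)(s + 4).
Hence p(s) = (s + 3) (s + 4), with roots -4, -3.
The eigenvalues -4, -3 are distinct and real, so A is diagonalisable and x(t) = e^{At} x(0) = V diag(e^{λ_i t}) V^{-1} x(0), where the columns of V are the eigenvectors.
λ = -4: A - (-4)I = [[0, 2], [0, 1]]. Row 1 gives 0·v1 + 2·v2 = 0, so take v_1 = [1, 0]^T.
λ = -3: A - (-3)I = [[-1, 2], [0, 0]]. Row 1 gives (-1)·v1 + 2·v2 = 0, so take v_2 = [-2, -1]^T.
V = [v_1 v_2] = [[1, -2], [0, -1]] has det V = -1, so V^{-1} = adj(V)/det V = [[1, -2], [0, -1]].
Modal coordinates z(0) = V^{-1} x(0): 1·(-3) + (-2)·3 = -9; 0·(-3) + (-1)·3 = -3; so z(0) = [-9, -3]^T.
x_1(t) = Σ_i (v_i)_1 · z_i(0) · e^{λ_i t} (row 1 of V times the modal terms).
x_1(1.2) = 1·(-9)·e^{-4·1.2} + (-2)·(-3)·e^{-3·1.2} = (-9)·0.008230 + 6·0.027324 = 0.0899.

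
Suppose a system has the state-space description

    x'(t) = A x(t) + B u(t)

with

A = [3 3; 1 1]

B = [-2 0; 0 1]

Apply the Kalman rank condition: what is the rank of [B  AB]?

2

AB = [[-6, 3], [-2, 1]]
Controllability matrix C = [B  AB] = [[-2, 0, -6, 3], [0, 1, -2, 1]]
Take the 2×2 submatrix of C formed by columns 1, 2: [[-2, 0], [0, 1]]. Its determinant is (-2)·1 - 0·0 = -2 - 0 = -2 ≠ 0.
So rank(C) ≥ 2; since C has 2 rows, rank(C) = 2.
rank(C) = 2 = n, so the pair (A, B) is completely controllable.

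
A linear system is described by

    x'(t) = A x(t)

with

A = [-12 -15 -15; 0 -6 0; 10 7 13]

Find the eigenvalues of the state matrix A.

-6, -2, 3

det(sI - A) = s^3 - (tr A)s^2 + (M11 + M22 + M33)s - det A, where Mii is the 2×2 principal minor of A obtained by deleting row i and column i.
tr A = (-12) + (-6) + 13 = -5; M11 = (-6)·13 - 0·7 = -78 - 0 = -78; M22 = (-12)·13 - (-15)·10 = -156 - (-150) = -6; M33 = (-12)·(-6) - (-15)·0 = 72 - 0 = 72; sum of minors = -12.
det A = (-12)·((-6)·13 - 0·7) - (-15)·(0·13 - 0·10) + (-15)·(0·7 - (-6)·10) = (-12)·(-78) - (-15)·0 + (-15)·60 = 36.
So p(s) = det(sI - A) = s^3 + 5s^2 - 12s - 36.
Rational-root test: any integer root divides -36. Testing small divisors, s = -2 works: p(-2) = -8 + 20 + 24 + (-36) = 0, so (s + 2) is a factor.
Dividing, p(s) = (s + 2)(s^2 + 3s - 18).
Factor s^2 + 3s - 18: two numbers with sum -3 and product -18 are 3 and -6, so s^2 + 3s - 18 = (s - 3)(s + 6).
Hence p(s) = (s - 3) (s + 2) (s + 6), with roots -6, -2, 3.
At least one eigenvalue has non-negative real part, so the system is not asymptotically stable.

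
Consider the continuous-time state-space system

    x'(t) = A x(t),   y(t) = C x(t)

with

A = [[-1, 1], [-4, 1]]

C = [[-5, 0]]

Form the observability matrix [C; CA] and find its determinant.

25

CA = [[5, -5]]
Observability matrix O = [C; CA] = [[-5, 0], [5, -5]]
det(O) = (-5)·(-5) - 0·5 = 25 - 0 = 25
Since det(O) ≠ 0, rank(O) = 2 and the system is completely observable.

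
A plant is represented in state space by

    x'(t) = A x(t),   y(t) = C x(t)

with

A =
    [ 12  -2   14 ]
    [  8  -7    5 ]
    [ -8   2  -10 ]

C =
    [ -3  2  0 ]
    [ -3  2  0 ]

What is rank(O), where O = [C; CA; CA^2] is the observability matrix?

CA = [[-20, -8, -32], [-20, -8, -32]]
CA^2 = [[-48, 32, 0], [-48, 32, 0]]
Observability matrix O = [C; CA; CA^2] = [[-3, 2, 0], [-3, 2, 0], [-20, -8, -32], [-20, -8, -32], [-48, 32, 0], [-48, 32, 0]]
The columns c1, c2, c3 of O are linearly dependent: -2·c1 - 3·c2 + 2·c3 = 0 (check each entry), so rank(O) ≤ 2.
The 2×2 minor from rows 1, 3, columns 1, 2 is (-3)·(-8) - 2·(-20) = 24 - (-40) = 64 ≠ 0, so rank(O) = 2.
rank(O) = 2 < n = 3, so the pair (A, C) is not completely observable.

2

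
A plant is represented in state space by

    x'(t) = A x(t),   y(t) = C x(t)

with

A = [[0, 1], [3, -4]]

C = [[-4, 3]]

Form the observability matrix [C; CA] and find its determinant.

CA = [[9, -16]]
Observability matrix O = [C; CA] = [[-4, 3], [9, -16]]
det(O) = (-4)·(-16) - 3·9 = 64 - 27 = 37
Since det(O) ≠ 0, rank(O) = 2 and the system is completely observable.

37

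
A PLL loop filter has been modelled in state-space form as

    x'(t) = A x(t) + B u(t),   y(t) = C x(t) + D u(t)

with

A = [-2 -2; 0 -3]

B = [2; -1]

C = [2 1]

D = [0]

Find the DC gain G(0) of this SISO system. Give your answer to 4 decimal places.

2.3333

G(0) = C(-A)^{-1}B + D = -C A^{-1} B + D.
det A = 6, so A^{-1} = (1/6)·adj(A) = [[-1/2, 1/3], [0, -1/3]]
A^{-1} B = [-4/3, 1/3]^T
C A^{-1} B = -7/3
G(0) = D - C A^{-1} B = 0 - (-7/3) = 7/3 ≈ 2.3333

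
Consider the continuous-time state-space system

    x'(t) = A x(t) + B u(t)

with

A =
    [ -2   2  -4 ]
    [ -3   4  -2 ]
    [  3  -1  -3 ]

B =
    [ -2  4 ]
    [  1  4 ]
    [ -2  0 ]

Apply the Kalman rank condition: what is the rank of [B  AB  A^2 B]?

AB = [[14, 0], [14, 4], [-1, 8]]
A^2B = [[4, -24], [16, 0], [31, -28]]
Controllability matrix C = [B  AB  A^2B] = [[-2, 4, 14, 0, 4, -24], [1, 4, 14, 4, 16, 0], [-2, 0, -1, 8, 31, -28]]
Take the 3×3 submatrix of C formed by columns 1, 2, 3: [[-2, 4, 14], [1, 4, 14], [-2, 0, -1]]. Its determinant is (-2)·(4·(-1) - 14·0) - 4·(1·(-1) - 14·(-2)) + 14·(1·0 - 4·(-2)) = (-2)·(-4) - 4·27 + 14·8 = 12 ≠ 0.
So rank(C) ≥ 3; since C has 3 rows, rank(C) = 3.
rank(C) = 3 = n, so the pair (A, B) is completely controllable.

3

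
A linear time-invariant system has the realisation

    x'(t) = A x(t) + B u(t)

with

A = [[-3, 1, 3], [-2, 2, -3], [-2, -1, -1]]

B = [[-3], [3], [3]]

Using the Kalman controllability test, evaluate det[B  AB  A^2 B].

1512

AB = [[21], [3], [0]]
A^2B = [[-60], [-36], [-45]]
Controllability matrix C = [B  AB  A^2B] = [[-3, 21, -60], [3, 3, -36], [3, 0, -45]]
Expanding along the first row, det(C) = (-3)·(3·(-45) - (-36)·0) - 21·(3·(-45) - (-36)·3) + (-60)·(3·0 - 3·3) = (-3)·(-135) - 21·(-27) + (-60)·(-9) = 1512
Since det(C) ≠ 0, rank(C) = 3 and the system is completely controllable.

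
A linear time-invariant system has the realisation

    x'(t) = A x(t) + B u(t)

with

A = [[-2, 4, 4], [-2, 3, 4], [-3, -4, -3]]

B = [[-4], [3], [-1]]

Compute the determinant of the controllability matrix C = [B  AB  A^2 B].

11528

AB = [[16], [13], [3]]
A^2B = [[32], [19], [-109]]
Controllability matrix C = [B  AB  A^2B] = [[-4, 16, 32], [3, 13, 19], [-1, 3, -109]]
Expanding along the first row, det(C) = (-4)·(13·(-109) - 19·3) - 16·(3·(-109) - 19·(-1)) + 32·(3·3 - 13·(-1)) = (-4)·(-1474) - 16·(-308) + 32·22 = 11528
Since det(C) ≠ 0, rank(C) = 3 and the system is completely controllable.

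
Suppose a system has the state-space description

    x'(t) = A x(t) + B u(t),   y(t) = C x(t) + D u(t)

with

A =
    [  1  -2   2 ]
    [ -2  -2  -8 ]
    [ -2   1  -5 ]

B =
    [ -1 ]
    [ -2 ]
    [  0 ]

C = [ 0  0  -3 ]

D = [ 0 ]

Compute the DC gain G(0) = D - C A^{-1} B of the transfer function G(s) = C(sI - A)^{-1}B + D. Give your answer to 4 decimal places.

0.0000

G(0) = C(-A)^{-1}B + D = -C A^{-1} B + D.
det A = -6, so A^{-1} = (1/-6)·adj(A) = [[-3, 4/3, -10/3], [-1, 1/6, -2/3], [1, -1/2, 1]]
A^{-1} B = [1/3, 2/3, 0]^T
C A^{-1} B = 0
G(0) = D - C A^{-1} B = 0 - (0) = 0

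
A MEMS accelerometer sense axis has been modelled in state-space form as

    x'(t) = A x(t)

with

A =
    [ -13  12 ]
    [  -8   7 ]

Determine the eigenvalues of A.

-5, -1

det(sI - A) = s^2 - (tr A)s + det A, with tr A = (-13) + 7 = -6 and det A = (-13)·7 - 12·(-8) = -91 - (-96) = 5.
So p(s) = det(sI - A) = s^2 + 6s + 5.
Factor s^2 + 6s + 5: two numbers with sum -6 and product 5 are -1 and -5, so s^2 + 6s + 5 = (s + 1)(s + 5).
Hence p(s) = (s + 1) (s + 5), with roots -5, -1.
All eigenvalues have negative real part, so the system is asymptotically stable.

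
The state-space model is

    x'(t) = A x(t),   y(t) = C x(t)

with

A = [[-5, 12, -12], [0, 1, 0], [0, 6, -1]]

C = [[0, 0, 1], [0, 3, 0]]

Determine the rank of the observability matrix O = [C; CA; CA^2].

2

CA = [[0, 6, -1], [0, 3, 0]]
CA^2 = [[0, 0, 1], [0, 3, 0]]
Observability matrix O = [C; CA; CA^2] = [[0, 0, 1], [0, 3, 0], [0, 6, -1], [0, 3, 0], [0, 0, 1], [0, 3, 0]]
Column 1 of O is identically zero, so rank(O) ≤ 2.
The 2×2 minor from rows 1, 2, columns 2, 3 is 0·0 - 1·3 = 0 - 3 = -3 ≠ 0, so rank(O) = 2.
rank(O) = 2 < n = 3, so the pair (A, C) is not completely observable.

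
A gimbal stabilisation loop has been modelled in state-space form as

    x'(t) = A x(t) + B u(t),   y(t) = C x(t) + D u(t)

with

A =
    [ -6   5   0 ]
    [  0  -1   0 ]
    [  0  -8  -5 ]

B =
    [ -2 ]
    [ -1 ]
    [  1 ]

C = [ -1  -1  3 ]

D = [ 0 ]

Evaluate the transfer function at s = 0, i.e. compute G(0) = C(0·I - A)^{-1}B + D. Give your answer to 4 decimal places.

G(0) = C(-A)^{-1}B + D = -C A^{-1} B + D.
det A = -30, so A^{-1} = (1/-30)·adj(A) = [[-1/6, -5/6, 0], [0, -1, 0], [0, 8/5, -1/5]]
A^{-1} B = [7/6, 1, -9/5]^T
C A^{-1} B = -227/30
G(0) = D - C A^{-1} B = 0 - (-227/30) = 227/30 ≈ 7.5667

7.5667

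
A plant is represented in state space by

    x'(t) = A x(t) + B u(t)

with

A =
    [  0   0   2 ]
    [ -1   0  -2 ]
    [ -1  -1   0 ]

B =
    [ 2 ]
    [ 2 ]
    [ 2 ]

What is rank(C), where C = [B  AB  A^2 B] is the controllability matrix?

3

AB = [[4], [-6], [-4]]
A^2B = [[-8], [4], [2]]
Controllability matrix C = [B  AB  A^2B] = [[2, 4, -8], [2, -6, 4], [2, -4, 2]]
det(C) = 2·((-6)·2 - 4·(-4)) - 4·(2·2 - 4·2) + (-8)·(2·(-4) - (-6)·2) = 2·4 - 4·(-4) + (-8)·4 = -8 ≠ 0, so rank(C) = 3.
rank(C) = 3 = n, so the pair (A, B) is completely controllable.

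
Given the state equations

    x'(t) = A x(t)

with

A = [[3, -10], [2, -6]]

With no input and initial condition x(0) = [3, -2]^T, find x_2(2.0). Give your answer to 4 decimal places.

det(sI - A) = s^2 - (tr A)s + det A, with tr A = 3 + (-6) = -3 and det A = 3·(-6) - (-10)·2 = -18 - (-20) = 2.
So p(s) = det(sI - A) = s^2 + 3s + 2.
Factor s^2 + 3s + 2: two numbers with sum -3 and product 2 are -1 and -2, so s^2 + 3s + 2 = (s + 1)(s + 2).
Hence p(s) = (s + 1) (s + 2), with roots -2, -1.
The eigenvalues -2, -1 are distinct and real, so A is diagonalisable and x(t) = e^{At} x(0) = V diag(e^{λ_i t}) V^{-1} x(0), where the columns of V are the eigenvectors.
λ = -2: A - (-2)I = [[5, -10], [2, -4]]. Row 1 gives 5·v1 + (-10)·v2 = 0, so take v_1 = [2, 1]^T.
λ = -1: A - (-1)I = [[4, -10], [2, -5]]. Row 1 gives 4·v1 + (-10)·v2 = 0, so take v_2 = [5, 2]^T.
V = [v_1 v_2] = [[2, 5], [1, 2]] has det V = -1, so V^{-1} = adj(V)/det V = [[-2, 5], [1, -2]].
Modal coordinates z(0) = V^{-1} x(0): (-2)·3 + 5·(-2) = -16; 1·3 + (-2)·(-2) = 7; so z(0) = [-16, 7]^T.
x_2(t) = Σ_i (v_i)_2 · z_i(0) · e^{λ_i t} (row 2 of V times the modal terms).
x_2(2.0) = 1·(-16)·e^{-2·2.0} + 2·7·e^{-1·2.0} = (-16)·0.018316 + 14·0.135335 = 1.6016.

1.6016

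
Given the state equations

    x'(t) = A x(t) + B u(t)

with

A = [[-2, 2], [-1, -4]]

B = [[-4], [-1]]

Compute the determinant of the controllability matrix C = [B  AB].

-26

AB = [[6], [8]]
Controllability matrix C = [B  AB] = [[-4, 6], [-1, 8]]
det(C) = (-4)·8 - 6·(-1) = -32 - (-6) = -26
Since det(C) ≠ 0, rank(C) = 2 and the system is completely controllable.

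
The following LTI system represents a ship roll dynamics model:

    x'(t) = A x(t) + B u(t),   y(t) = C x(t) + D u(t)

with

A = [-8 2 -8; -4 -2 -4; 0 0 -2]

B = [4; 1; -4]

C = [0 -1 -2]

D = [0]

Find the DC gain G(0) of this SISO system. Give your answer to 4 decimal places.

4.3333

G(0) = C(-A)^{-1}B + D = -C A^{-1} B + D.
det A = -48, so A^{-1} = (1/-48)·adj(A) = [[-1/12, -1/12, 1/2], [1/6, -1/3, 0], [0, 0, -1/2]]
A^{-1} B = [-29/12, 1/3, 2]^T
C A^{-1} B = -13/3
G(0) = D - C A^{-1} B = 0 - (-13/3) = 13/3 ≈ 4.3333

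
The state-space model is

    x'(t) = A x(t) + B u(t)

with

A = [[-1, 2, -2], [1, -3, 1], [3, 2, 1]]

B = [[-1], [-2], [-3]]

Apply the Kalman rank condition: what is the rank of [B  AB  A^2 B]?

3

AB = [[3], [2], [-10]]
A^2B = [[21], [-13], [3]]
Controllability matrix C = [B  AB  A^2B] = [[-1, 3, 21], [-2, 2, -13], [-3, -10, 3]]
det(C) = (-1)·(2·3 - (-13)·(-10)) - 3·((-2)·3 - (-13)·(-3)) + 21·((-2)·(-10) - 2·(-3)) = (-1)·(-124) - 3·(-45) + 21·26 = 805 ≠ 0, so rank(C) = 3.
rank(C) = 3 = n, so the pair (A, B) is completely controllable.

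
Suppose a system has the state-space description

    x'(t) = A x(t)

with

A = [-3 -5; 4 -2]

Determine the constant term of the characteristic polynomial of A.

For a 2×2 matrix, det(sI - A) = s^2 - (tr A)s + det A.
tr A = -5, det A = 26.
So p(s) = s^2 + 5s + 26.
The constant term is 26.

26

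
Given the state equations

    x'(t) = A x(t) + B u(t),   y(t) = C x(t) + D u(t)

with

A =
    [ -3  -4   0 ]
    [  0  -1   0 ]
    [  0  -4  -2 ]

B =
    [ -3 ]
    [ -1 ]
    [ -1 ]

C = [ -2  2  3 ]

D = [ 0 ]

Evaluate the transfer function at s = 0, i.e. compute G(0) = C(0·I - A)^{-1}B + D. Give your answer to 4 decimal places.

G(0) = C(-A)^{-1}B + D = -C A^{-1} B + D.
det A = -6, so A^{-1} = (1/-6)·adj(A) = [[-1/3, 4/3, 0], [0, -1, 0], [0, 2, -1/2]]
A^{-1} B = [-1/3, 1, -3/2]^T
C A^{-1} B = -11/6
G(0) = D - C A^{-1} B = 0 - (-11/6) = 11/6 ≈ 1.8333

1.8333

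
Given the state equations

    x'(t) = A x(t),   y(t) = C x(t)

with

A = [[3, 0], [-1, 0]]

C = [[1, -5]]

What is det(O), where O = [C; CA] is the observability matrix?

40

CA = [[8, 0]]
Observability matrix O = [C; CA] = [[1, -5], [8, 0]]
det(O) = 1·0 - (-5)·8 = 0 - (-40) = 40
Since det(O) ≠ 0, rank(O) = 2 and the system is completely observable.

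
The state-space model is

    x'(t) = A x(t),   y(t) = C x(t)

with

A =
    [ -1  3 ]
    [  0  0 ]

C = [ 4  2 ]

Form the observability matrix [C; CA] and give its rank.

CA = [[-4, 12]]
Observability matrix O = [C; CA] = [[4, 2], [-4, 12]]
det(O) = 4·12 - 2·(-4) = 48 - (-8) = 56 ≠ 0, so rank(O) = 2.
rank(O) = 2 = n, so the pair (A, C) is completely observable.

2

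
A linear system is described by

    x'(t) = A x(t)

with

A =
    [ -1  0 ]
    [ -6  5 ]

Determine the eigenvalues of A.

det(sI - A) = s^2 - (tr A)s + det A, with tr A = (-1) + 5 = 4 and det A = (-1)·5 - 0·(-6) = -5 - 0 = -5.
So p(s) = det(sI - A) = s^2 - 4s - 5.
Factor s^2 - 4s - 5: two numbers with sum 4 and product -5 are 5 and -1, so s^2 - 4s - 5 = (s - 5)(s + 1).
Hence p(s) = (s - 5) (s + 1), with roots -1, 5.
At least one eigenvalue has non-negative real part, so the system is not asymptotically stable.

-1, 5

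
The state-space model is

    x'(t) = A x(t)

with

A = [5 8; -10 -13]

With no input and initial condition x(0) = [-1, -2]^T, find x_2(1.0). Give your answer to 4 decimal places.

det(sI - A) = s^2 - (tr A)s + det A, with tr A = 5 + (-13) = -8 and det A = 5·(-13) - 8·(-10) = -65 - (-80) = 15.
So p(s) = det(sI - A) = s^2 + 8s + 15.
Factor s^2 + 8s + 15: two numbers with sum -8 and product 15 are -3 and -5, so s^2 + 8s + 15 = (s + 3)(s + 5).
Hence p(s) = (s + 3) (s + 5), with roots -5, -3.
The eigenvalues -5, -3 are distinct and real, so A is diagonalisable and x(t) = e^{At} x(0) = V diag(e^{λ_i t}) V^{-1} x(0), where the columns of V are the eigenvectors.
λ = -5: A - (-5)I = [[10, 8], [-10, -8]]. Row 1 gives 10·v1 + 8·v2 = 0, so take v_1 = [4, -5]^T.
λ = -3: A - (-3)I = [[8, 8], [-10, -10]]. Row 1 gives 8·v1 + 8·v2 = 0, so take v_2 = [1, -1]^T.
V = [v_1 v_2] = [[4, 1], [-5, -1]] has det V = 1, so V^{-1} = adj(V)/det V = [[-1, -1], [5, 4]].
Modal coordinates z(0) = V^{-1} x(0): (-1)·(-1) + (-1)·(-2) = 3; 5·(-1) + 4·(-2) = -13; so z(0) = [3, -13]^T.
x_2(t) = Σ_i (v_i)_2 · z_i(0) · e^{λ_i t} (row 2 of V times the modal terms).
x_2(1.0) = (-5)·3·e^{-5·1.0} + (-1)·(-13)·e^{-3·1.0} = (-15)·0.006738 + 13·0.049787 = 0.5462.

0.5462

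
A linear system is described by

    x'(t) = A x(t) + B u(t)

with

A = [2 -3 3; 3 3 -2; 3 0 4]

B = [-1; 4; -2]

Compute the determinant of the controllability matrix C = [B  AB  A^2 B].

AB = [[-20], [13], [-11]]
A^2B = [[-112], [1], [-104]]
Controllability matrix C = [B  AB  A^2B] = [[-1, -20, -112], [4, 13, 1], [-2, -11, -104]]
Expanding along the first row, det(C) = (-1)·(13·(-104) - 1·(-11)) - (-20)·(4·(-104) - 1·(-2)) + (-112)·(4·(-11) - 13·(-2)) = (-1)·(-1341) - (-20)·(-414) + (-112)·(-18) = -4923
Since det(C) ≠ 0, rank(C) = 3 and the system is completely controllable.

-4923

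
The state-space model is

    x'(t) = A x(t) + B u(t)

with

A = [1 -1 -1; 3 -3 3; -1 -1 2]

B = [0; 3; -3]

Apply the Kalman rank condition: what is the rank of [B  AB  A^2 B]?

3

AB = [[0], [-18], [-9]]
A^2B = [[27], [27], [0]]
Controllability matrix C = [B  AB  A^2B] = [[0, 0, 27], [3, -18, 27], [-3, -9, 0]]
det(C) = 0·((-18)·0 - 27·(-9)) - 0·(3·0 - 27·(-3)) + 27·(3·(-9) - (-18)·(-3)) = 0·243 - 0·81 + 27·(-81) = -2187 ≠ 0, so rank(C) = 3.
rank(C) = 3 = n, so the pair (A, B) is completely controllable.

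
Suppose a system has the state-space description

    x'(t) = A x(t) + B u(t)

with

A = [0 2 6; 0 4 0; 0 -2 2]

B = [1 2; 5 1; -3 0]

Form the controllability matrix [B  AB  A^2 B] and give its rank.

AB = [[-8, 2], [20, 4], [-16, -2]]
A^2B = [[-56, -4], [80, 16], [-72, -12]]
Controllability matrix C = [B  AB  A^2B] = [[1, 2, -8, 2, -56, -4], [5, 1, 20, 4, 80, 16], [-3, 0, -16, -2, -72, -12]]
The rows r1, r2, r3 of C are linearly dependent: -r1 + 2·r2 + 3·r3 = 0 (check each entry), so rank(C) ≤ 2.
The 2×2 minor from rows 1, 2, columns 1, 2 is 1·1 - 2·5 = 1 - 10 = -9 ≠ 0, so rank(C) = 2.
rank(C) = 2 < n = 3, so the pair (A, B) is not completely controllable.

2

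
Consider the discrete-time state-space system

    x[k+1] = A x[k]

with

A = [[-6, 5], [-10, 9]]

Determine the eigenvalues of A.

det(zI - A) = z^2 - (tr A)z + det A, with tr A = (-6) + 9 = 3 and det A = (-6)·9 - 5·(-10) = -54 - (-50) = -4.
So p(z) = det(zI - A) = z^2 - 3z - 4.
Factor z^2 - 3z - 4: two numbers with sum 3 and product -4 are 4 and -1, so z^2 - 3z - 4 = (z - 4)(z + 1).
Hence p(z) = (z - 4) (z + 1), with roots -1, 4.

-1, 4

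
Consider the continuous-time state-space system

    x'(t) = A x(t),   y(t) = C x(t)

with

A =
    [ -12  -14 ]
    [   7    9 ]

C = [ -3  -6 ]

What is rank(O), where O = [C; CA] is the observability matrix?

1

CA = [[-6, -12]]
Observability matrix O = [C; CA] = [[-3, -6], [-6, -12]]
Every row of O is a scalar multiple of row 1 = [-3, -6] (multipliers 1, 2), so the rows span a one-dimensional space.
O ≠ 0, hence rank(O) = 1.
rank(O) = 1 < n = 2, so the pair (A, C) is not completely observable.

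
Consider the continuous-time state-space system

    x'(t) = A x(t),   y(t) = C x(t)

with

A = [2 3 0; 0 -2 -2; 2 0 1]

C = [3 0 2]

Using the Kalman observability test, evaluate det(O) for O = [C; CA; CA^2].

CA = [[10, 9, 2]]
CA^2 = [[24, 12, -16]]
Observability matrix O = [C; CA; CA^2] = [[3, 0, 2], [10, 9, 2], [24, 12, -16]]
Expanding along the first row, det(O) = 3·(9·(-16) - 2·12) - 0·(10·(-16) - 2·24) + 2·(10·12 - 9·24) = 3·(-168) - 0·(-208) + 2·(-96) = -696
Since det(O) ≠ 0, rank(O) = 3 and the system is completely observable.

-696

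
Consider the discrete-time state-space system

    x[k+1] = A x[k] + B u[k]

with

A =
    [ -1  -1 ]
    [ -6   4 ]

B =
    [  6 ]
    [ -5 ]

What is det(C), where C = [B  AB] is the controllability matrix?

AB = [[-1], [-56]]
Controllability matrix C = [B  AB] = [[6, -1], [-5, -56]]
det(C) = 6·(-56) - (-1)·(-5) = -336 - 5 = -341
Since det(C) ≠ 0, rank(C) = 2 and the system is completely controllable.

-341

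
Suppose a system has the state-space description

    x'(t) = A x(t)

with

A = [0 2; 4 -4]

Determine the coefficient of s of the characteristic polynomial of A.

4

For a 2×2 matrix, det(sI - A) = s^2 - (tr A)s + det A.
tr A = -4, det A = -8.
So p(s) = s^2 + 4s - 8.
The coefficient of s is 4.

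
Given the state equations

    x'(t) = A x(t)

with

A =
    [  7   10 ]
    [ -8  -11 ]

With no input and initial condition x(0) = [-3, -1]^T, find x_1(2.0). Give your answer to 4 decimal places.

-2.6646

det(sI - A) = s^2 - (tr A)s + det A, with tr A = 7 + (-11) = -4 and det A = 7·(-11) - 10·(-8) = -77 - (-80) = 3.
So p(s) = det(sI - A) = s^2 + 4s + 3.
Factor s^2 + 4s + 3: two numbers with sum -4 and product 3 are -1 and -3, so s^2 + 4s + 3 = (s + 1)(s + 3).
Hence p(s) = (s + 1) (s + 3), with roots -3, -1.
The eigenvalues -3, -1 are distinct and real, so A is diagonalisable and x(t) = e^{At} x(0) = V diag(e^{λ_i t}) V^{-1} x(0), where the columns of V are the eigenvectors.
λ = -3: A - (-3)I = [[10, 10], [-8, -8]]. Row 1 gives 10·v1 + 10·v2 = 0, so take v_1 = [1, -1]^T.
λ = -1: A - (-1)I = [[8, 10], [-8, -10]]. Row 1 gives 8·v1 + 10·v2 = 0, so take v_2 = [-5, 4]^T.
V = [v_1 v_2] = [[1, -5], [-1, 4]] has det V = -1, so V^{-1} = adj(V)/det V = [[-4, -5], [-1, -1]].
Modal coordinates z(0) = V^{-1} x(0): (-4)·(-3) + (-5)·(-1) = 17; (-1)·(-3) + (-1)·(-1) = 4; so z(0) = [17, 4]^T.
x_1(t) = Σ_i (v_i)_1 · z_i(0) · e^{λ_i t} (row 1 of V times the modal terms).
x_1(2.0) = 1·17·e^{-3·2.0} + (-5)·4·e^{-1·2.0} = 17·0.002479 + (-20)·0.135335 = -2.6646.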